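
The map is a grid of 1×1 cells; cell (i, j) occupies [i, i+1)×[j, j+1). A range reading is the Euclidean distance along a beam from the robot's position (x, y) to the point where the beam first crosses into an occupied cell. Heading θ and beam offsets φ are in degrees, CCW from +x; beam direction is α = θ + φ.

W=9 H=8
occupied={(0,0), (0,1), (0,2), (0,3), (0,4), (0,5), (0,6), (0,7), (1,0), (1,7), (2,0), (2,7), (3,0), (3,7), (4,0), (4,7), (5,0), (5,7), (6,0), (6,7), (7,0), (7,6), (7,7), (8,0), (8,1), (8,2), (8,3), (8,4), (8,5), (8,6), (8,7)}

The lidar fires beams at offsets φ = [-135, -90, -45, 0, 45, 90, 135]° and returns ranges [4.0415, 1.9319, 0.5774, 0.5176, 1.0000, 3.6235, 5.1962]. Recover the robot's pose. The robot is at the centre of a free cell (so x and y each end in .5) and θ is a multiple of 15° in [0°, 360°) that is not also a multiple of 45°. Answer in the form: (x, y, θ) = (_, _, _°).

Enumerate (i+0.5, j+0.5, θ) over the 41 free cells and 16 admissible headings. For each, cast all 7 beams and compare to the given ranges.
  (2.5, 2.5, 240°): beam 1 = 4.6587 ≠ 4.0415 ✗
  (3.5, 5.5, 60°): beam 1 = 4.6587 ≠ 4.0415 ✗
  (7.5, 3.5, 285°): beam 1 = 7.0000 ≠ 4.0415 ✗
  …
  (4.5, 1.5, 285°): r_1=4.0415, r_2=1.9319, r_3=0.5774, r_4=0.5176, r_5=1.0000, r_6=3.6235, r_7=5.1962 — all match ✓
No second candidate reproduces the full scan.

(x, y, θ) = (4.5, 1.5, 285°)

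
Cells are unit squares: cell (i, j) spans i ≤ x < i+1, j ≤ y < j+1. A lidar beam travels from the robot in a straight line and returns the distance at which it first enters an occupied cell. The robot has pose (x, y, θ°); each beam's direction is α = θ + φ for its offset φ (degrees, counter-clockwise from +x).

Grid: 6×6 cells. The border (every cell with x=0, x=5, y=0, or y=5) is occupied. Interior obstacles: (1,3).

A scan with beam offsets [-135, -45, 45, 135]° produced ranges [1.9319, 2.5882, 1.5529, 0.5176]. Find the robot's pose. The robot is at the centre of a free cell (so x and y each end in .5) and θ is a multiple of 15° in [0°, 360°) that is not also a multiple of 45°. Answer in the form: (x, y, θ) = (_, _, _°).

(x, y, θ) = (4.5, 2.5, 210°)

The pose lattice has 15·16 = 240 candidates. Test each by forward raycasting.
  (3.5, 4.5, 240°): beam 1 = 0.5176 ≠ 1.9319 ✗
  (4.5, 2.5, 60°): beam 1 = 1.5529 ≠ 1.9319 ✗
  (4.5, 1.5, 345°): beam 1 = 1.0000 ≠ 1.9319 ✗
  (4.5, 1.5, 60°): beam 1 = 0.5176 ≠ 1.9319 ✗
  (4.5, 1.5, 15°): beam 1 = 0.5774 ≠ 1.9319 ✗
  …
  (4.5, 2.5, 210°): r_1=1.9319, r_2=2.5882, r_3=1.5529, r_4=0.5176 — all match ✓
Unique over the lattice → pose = (4.5, 2.5, 210°).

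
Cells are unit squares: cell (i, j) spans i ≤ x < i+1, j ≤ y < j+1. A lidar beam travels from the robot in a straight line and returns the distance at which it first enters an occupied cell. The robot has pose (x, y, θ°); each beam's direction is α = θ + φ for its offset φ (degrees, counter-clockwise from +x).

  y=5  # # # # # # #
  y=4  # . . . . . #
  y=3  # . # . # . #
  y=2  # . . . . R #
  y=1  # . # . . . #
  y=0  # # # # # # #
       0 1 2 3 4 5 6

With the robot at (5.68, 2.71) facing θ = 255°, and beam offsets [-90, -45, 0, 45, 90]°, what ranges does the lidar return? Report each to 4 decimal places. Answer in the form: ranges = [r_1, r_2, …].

beam 1: φ=-90°, α=165°
  direction (-0.9659, 0.2588); cell (5,2); t to first gridline: x 0.7040, y 1.1205 (then +1.0353 / +3.8637)
    (4,2) via x @ 0.7040
    (4,3) via y @ 1.1205  # hit
  → r_1 = 1.1205
beam 2: φ=-45°, α=210°
  direction (-0.8660, -0.5000); cell (5,2); t to first gridline: x 0.7852, y 1.4200 (then +1.1547 / +2.0000)
    (4,2) via x @ 0.7852
    (4,1) via y @ 1.4200
    (3,1) via x @ 1.9399
    (2,1) via x @ 3.0946  # hit
  → r_2 = 3.0946
beam 3: φ=0°, α=255°
  direction (-0.2588, -0.9659); cell (5,2); t to first gridline: x 2.6273, y 0.7350 (then +3.8637 / +1.0353)
    (5,1) via y @ 0.7350
    (5,0) via y @ 1.7703  # hit
  → r_3 = 1.7703
beam 4: φ=45°, α=300°
  direction (0.5000, -0.8660); cell (5,2); t to first gridline: x 0.6400, y 0.8198 (then +2.0000 / +1.1547)
    (6,2) via x @ 0.6400  # hit
  → r_4 = 0.6400
beam 5: φ=90°, α=345°
  direction (0.9659, -0.2588); cell (5,2); t to first gridline: x 0.3313, y 2.7432 (then +1.0353 / +3.8637)
    (6,2) via x @ 0.3313  # hit
  → r_5 = 0.3313

ranges = [1.1205, 3.0946, 1.7703, 0.6400, 0.3313]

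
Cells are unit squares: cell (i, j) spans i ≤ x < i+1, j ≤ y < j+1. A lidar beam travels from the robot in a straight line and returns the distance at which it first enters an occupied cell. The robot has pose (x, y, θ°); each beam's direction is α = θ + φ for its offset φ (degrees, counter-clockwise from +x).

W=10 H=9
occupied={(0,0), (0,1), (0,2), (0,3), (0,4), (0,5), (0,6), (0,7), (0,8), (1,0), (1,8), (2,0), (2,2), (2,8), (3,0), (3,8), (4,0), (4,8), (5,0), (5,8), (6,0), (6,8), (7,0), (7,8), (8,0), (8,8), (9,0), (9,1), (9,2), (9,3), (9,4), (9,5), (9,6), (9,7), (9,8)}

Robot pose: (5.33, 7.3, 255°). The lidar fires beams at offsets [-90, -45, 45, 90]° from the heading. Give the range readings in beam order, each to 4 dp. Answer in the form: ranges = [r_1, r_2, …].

beam 1: φ=-90°, α=165°
  direction (-0.9659, 0.2588); cell (5,7); t to first gridline: x 0.3416, y 2.7046 (then +1.0353 / +3.8637)
    (4,7) via x @ 0.3416
    (3,7) via x @ 1.3769
    (2,7) via x @ 2.4122
    (2,8) via y @ 2.7046  # hit
  → r_1 = 2.7046
beam 2: φ=-45°, α=210°
  direction (-0.8660, -0.5000); cell (5,7); t to first gridline: x 0.3811, y 0.6000 (then +1.1547 / +2.0000)
    (4,7) via x @ 0.3811
    (4,6) via y @ 0.6000
    (3,6) via x @ 1.5358
    (3,5) via y @ 2.6000
    (2,5) via x @ 2.6905
    (1,5) via x @ 3.8452
    (1,4) via y @ 4.6000
    (0,4) via x @ 4.9999  # hit
  → r_2 = 4.9999
beam 3: φ=45°, α=300°
  direction (0.5000, -0.8660); cell (5,7); t to first gridline: x 1.3400, y 0.3464 (then +2.0000 / +1.1547)
    (5,6) via y @ 0.3464
    (6,6) via x @ 1.3400
    (6,5) via y @ 1.5011
    (6,4) via y @ 2.6558
    (7,4) via x @ 3.3400
    (7,3) via y @ 3.8105
    (7,2) via y @ 4.9652
    (8,2) via x @ 5.3400
    (8,1) via y @ 6.1199
    (8,0) via y @ 7.2746  # hit
  → r_3 = 7.2746
beam 4: φ=90°, α=345°
  direction (0.9659, -0.2588); cell (5,7); t to first gridline: x 0.6936, y 1.1591 (then +1.0353 / +3.8637)
    (6,7) via x @ 0.6936
    (6,6) via y @ 1.1591
    (7,6) via x @ 1.7289
    (8,6) via x @ 2.7642
    (9,6) via x @ 3.7995  # hit
  → r_4 = 3.7995

ranges = [2.7046, 4.9999, 7.2746, 3.7995]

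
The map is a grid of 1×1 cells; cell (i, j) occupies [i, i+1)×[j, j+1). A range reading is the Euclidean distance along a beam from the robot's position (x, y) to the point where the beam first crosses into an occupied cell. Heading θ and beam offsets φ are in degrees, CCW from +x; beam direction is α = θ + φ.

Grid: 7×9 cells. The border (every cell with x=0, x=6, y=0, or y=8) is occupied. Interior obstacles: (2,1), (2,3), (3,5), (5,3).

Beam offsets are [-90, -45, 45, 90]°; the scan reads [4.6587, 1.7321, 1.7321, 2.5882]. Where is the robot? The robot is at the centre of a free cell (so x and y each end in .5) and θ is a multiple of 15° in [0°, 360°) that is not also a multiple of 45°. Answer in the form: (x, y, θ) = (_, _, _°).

The pose lattice has 31·16 = 496 candidates. Test each by forward raycasting.
  (1.5, 2.5, 255°): beam 1 = 0.5176 ≠ 4.6587 ✗
  (1.5, 6.5, 300°): beam 1 = 0.5774 ≠ 4.6587 ✗
  (3.5, 1.5, 150°): beam 1 = 5.0000 ≠ 4.6587 ✗
  (5.5, 7.5, 150°): beam 1 = 0.5774 ≠ 4.6587 ✗
  …
  (4.5, 5.5, 345°): r_1=4.6587, r_2=1.7321, r_3=1.7321, r_4=2.5882 — all match ✓
No second candidate reproduces the full scan.

(x, y, θ) = (4.5, 5.5, 345°)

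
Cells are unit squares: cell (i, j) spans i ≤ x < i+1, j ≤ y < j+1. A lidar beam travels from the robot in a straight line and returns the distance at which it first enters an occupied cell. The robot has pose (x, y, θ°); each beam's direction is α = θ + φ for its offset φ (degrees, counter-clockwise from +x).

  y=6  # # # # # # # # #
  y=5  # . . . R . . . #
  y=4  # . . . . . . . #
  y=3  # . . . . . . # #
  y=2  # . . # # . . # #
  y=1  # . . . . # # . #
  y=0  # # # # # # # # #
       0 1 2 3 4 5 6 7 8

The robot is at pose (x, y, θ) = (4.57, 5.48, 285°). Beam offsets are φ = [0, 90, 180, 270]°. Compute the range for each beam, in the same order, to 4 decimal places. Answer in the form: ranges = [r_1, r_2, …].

beam 1: φ=0°, α=285°
  direction (0.2588, -0.9659); cell (4,5); t to first gridline: x 1.6614, y 0.4969 (then +3.8637 / +1.0353)
    (4,4) via y @ 0.4969
    (4,3) via y @ 1.5322
    (5,3) via x @ 1.6614
    (5,2) via y @ 2.5675
    (5,1) via y @ 3.6028  # hit
  → r_1 = 3.6028
beam 2: φ=90°, α=15°
  direction (0.9659, 0.2588); cell (4,5); t to first gridline: x 0.4452, y 2.0091 (then +1.0353 / +3.8637)
    (5,5) via x @ 0.4452
    (6,5) via x @ 1.4804
    (6,6) via y @ 2.0091  # hit
  → r_2 = 2.0091
beam 3: φ=180°, α=105°
  direction (-0.2588, 0.9659); cell (4,5); t to first gridline: x 2.2023, y 0.5383 (then +3.8637 / +1.0353)
    (4,6) via y @ 0.5383  # hit
  → r_3 = 0.5383
beam 4: φ=270°, α=195°
  direction (-0.9659, -0.2588); cell (4,5); t to first gridline: x 0.5901, y 1.8546 (then +1.0353 / +3.8637)
    (3,5) via x @ 0.5901
    (2,5) via x @ 1.6254
    (2,4) via y @ 1.8546
    (1,4) via x @ 2.6607
    (0,4) via x @ 3.6959  # hit
  → r_4 = 3.6959

ranges = [3.6028, 2.0091, 0.5383, 3.6959]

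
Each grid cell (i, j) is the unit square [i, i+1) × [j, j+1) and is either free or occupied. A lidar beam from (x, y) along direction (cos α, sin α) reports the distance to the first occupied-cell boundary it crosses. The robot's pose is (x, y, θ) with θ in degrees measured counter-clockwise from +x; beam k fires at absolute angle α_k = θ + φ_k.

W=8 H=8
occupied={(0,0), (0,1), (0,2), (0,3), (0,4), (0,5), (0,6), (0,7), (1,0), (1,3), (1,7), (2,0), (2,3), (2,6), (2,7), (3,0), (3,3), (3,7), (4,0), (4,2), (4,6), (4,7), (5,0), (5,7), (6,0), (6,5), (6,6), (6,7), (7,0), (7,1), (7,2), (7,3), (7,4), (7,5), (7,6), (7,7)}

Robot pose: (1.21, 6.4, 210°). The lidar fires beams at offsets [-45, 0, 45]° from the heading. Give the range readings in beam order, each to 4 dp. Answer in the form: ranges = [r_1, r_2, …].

beam 1: φ=-45°, α=165°
  direction (-0.9659, 0.2588); cell (1,6); t to first gridline: x 0.2174, y 2.3182 (then +1.0353 / +3.8637)
    (0,6) via x @ 0.2174  # hit
  → r_1 = 0.2174
beam 2: φ=0°, α=210°
  direction (-0.8660, -0.5000); cell (1,6); t to first gridline: x 0.2425, y 0.8000 (then +1.1547 / +2.0000)
    (0,6) via x @ 0.2425  # hit
  → r_2 = 0.2425
beam 3: φ=45°, α=255°
  direction (-0.2588, -0.9659); cell (1,6); t to first gridline: x 0.8114, y 0.4141 (then +3.8637 / +1.0353)
    (1,5) via y @ 0.4141
    (0,5) via x @ 0.8114  # hit
  → r_3 = 0.8114

ranges = [0.2174, 0.2425, 0.8114]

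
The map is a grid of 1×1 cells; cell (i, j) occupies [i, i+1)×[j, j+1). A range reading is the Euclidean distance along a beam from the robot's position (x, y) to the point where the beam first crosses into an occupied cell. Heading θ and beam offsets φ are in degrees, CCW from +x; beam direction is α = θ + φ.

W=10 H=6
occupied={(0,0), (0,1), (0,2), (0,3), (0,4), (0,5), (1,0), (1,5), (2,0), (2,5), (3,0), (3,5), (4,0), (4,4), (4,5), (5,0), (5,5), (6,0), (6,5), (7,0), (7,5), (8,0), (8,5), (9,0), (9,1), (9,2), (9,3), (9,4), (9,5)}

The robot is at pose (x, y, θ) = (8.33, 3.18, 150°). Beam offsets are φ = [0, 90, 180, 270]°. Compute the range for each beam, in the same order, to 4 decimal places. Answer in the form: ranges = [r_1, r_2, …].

beam 1: φ=0°, α=150°
  d=(-0.8660,0.5000)  start (8,3)  tX=0.3811 tY=1.6400  stride 1/|dx|=1.1547 1/|dy|=2.0000
    cross x-line → (7,3), t=0.3811
    cross x-line → (6,3), t=1.5358
    cross y-line → (6,4), t=1.6400
    cross x-line → (5,4), t=2.6905
    cross y-line → (5,5), t=3.6400 (wall)
  → r_1 = 3.6400
beam 2: φ=90°, α=240°
  d=(-0.5000,-0.8660)  start (8,3)  tX=0.6600 tY=0.2078  stride 1/|dx|=2.0000 1/|dy|=1.1547
    cross y-line → (8,2), t=0.2078
    cross x-line → (7,2), t=0.6600
    cross y-line → (7,1), t=1.3625
    cross y-line → (7,0), t=2.5172 (wall)
  → r_2 = 2.5172
beam 3: φ=180°, α=330°
  d=(0.8660,-0.5000)  start (8,3)  tX=0.7736 tY=0.3600  stride 1/|dx|=1.1547 1/|dy|=2.0000
    cross y-line → (8,2), t=0.3600
    cross x-line → (9,2), t=0.7736 (wall)
  → r_3 = 0.7736
beam 4: φ=270°, α=60°
  d=(0.5000,0.8660)  start (8,3)  tX=1.3400 tY=0.9469  stride 1/|dx|=2.0000 1/|dy|=1.1547
    cross y-line → (8,4), t=0.9469
    cross x-line → (9,4), t=1.3400 (wall)
  → r_4 = 1.3400

ranges = [3.6400, 2.5172, 0.7736, 1.3400]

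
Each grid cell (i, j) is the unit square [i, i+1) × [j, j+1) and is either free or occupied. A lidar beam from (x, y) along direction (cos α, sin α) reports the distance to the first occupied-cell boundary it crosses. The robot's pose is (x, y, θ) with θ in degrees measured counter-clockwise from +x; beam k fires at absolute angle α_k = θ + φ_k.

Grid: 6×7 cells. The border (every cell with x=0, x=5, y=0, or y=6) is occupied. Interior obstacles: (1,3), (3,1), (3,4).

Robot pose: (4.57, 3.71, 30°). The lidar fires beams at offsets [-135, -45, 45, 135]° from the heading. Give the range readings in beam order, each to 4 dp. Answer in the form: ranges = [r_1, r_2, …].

ranges = [2.2023, 0.4452, 1.6614, 1.1205]

beam 1: φ=-135°, α=255°
  direction (-0.2588, -0.9659); cell (4,3); t to first gridline: x 2.2023, y 0.7350 (then +3.8637 / +1.0353)
    (4,2) via y @ 0.7350
    (4,1) via y @ 1.7703
    (3,1) via x @ 2.2023  # hit
  → r_1 = 2.2023
beam 2: φ=-45°, α=345°
  direction (0.9659, -0.2588); cell (4,3); t to first gridline: x 0.4452, y 2.7432 (then +1.0353 / +3.8637)
    (5,3) via x @ 0.4452  # hit
  → r_2 = 0.4452
beam 3: φ=45°, α=75°
  direction (0.2588, 0.9659); cell (4,3); t to first gridline: x 1.6614, y 0.3002 (then +3.8637 / +1.0353)
    (4,4) via y @ 0.3002
    (4,5) via y @ 1.3355
    (5,5) via x @ 1.6614  # hit
  → r_3 = 1.6614
beam 4: φ=135°, α=165°
  direction (-0.9659, 0.2588); cell (4,3); t to first gridline: x 0.5901, y 1.1205 (then +1.0353 / +3.8637)
    (3,3) via x @ 0.5901
    (3,4) via y @ 1.1205  # hit
  → r_4 = 1.1205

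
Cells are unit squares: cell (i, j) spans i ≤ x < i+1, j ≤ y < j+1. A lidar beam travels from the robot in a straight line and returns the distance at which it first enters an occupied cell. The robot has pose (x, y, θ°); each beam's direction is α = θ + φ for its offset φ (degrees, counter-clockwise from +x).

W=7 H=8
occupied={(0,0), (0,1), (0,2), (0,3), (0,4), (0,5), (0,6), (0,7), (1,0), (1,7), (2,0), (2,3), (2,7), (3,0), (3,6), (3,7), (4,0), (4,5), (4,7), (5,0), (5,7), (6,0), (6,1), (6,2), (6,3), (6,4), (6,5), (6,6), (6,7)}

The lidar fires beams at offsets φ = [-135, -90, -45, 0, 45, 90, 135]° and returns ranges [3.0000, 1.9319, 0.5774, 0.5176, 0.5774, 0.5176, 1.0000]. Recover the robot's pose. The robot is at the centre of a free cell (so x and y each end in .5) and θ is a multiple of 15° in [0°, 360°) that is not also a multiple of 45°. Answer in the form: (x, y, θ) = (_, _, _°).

Candidates: 27 free-cell centres × 16 headings = 432 poses. Raycast each; keep the one whose scan matches to 4 dp.
  (3.5, 4.5, 330°): beam 1 = 2.5882 ≠ 3.0000 ✗
  (4.5, 3.5, 195°): beam 2 = 1.5529 ≠ 1.9319 ✗
  (3.5, 5.5, 60°): beam 1 = 4.6587 ≠ 3.0000 ✗
  (2.5, 4.5, 330°): beam 1 = 1.5529 ≠ 3.0000 ✗
  (3.5, 3.5, 345°): beam 1 = 0.5774 ≠ 3.0000 ✗
  …
  (5.5, 1.5, 285°): r_1=3.0000, r_2=1.9319, r_3=0.5774, r_4=0.5176, r_5=0.5774, r_6=0.5176, r_7=1.0000 — all match ✓
Unique over the lattice → pose = (5.5, 1.5, 285°).

(x, y, θ) = (5.5, 1.5, 285°)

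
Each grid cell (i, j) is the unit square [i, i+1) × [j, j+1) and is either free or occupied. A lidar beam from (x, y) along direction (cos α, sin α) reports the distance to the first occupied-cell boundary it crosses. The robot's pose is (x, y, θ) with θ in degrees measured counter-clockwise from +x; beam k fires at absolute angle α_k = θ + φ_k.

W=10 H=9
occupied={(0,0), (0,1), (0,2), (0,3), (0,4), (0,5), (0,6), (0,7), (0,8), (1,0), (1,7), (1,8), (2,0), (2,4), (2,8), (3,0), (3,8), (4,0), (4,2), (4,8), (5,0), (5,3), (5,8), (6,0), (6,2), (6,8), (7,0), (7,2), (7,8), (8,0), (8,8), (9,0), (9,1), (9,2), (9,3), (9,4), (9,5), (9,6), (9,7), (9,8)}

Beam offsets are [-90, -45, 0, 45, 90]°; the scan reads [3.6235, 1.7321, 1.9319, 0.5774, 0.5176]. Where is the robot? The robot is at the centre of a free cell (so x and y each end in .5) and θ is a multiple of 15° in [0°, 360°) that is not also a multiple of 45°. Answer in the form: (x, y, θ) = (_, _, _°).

Enumerate (i+0.5, j+0.5, θ) over the 50 free cells and 16 admissible headings. For each, cast all 5 beams and compare to the given ranges.
  (3.5, 1.5, 120°): beam 1 = 1.0000 ≠ 3.6235 ✗
  (3.5, 7.5, 120°): beam 1 = 1.0000 ≠ 3.6235 ✗
  (8.5, 7.5, 120°): beam 1 = 0.5774 ≠ 3.6235 ✗
  (1.5, 2.5, 285°): beam 1 = 0.5176 ≠ 3.6235 ✗
  (7.5, 1.5, 75°): beam 1 = 1.5529 ≠ 3.6235 ✗
  …
  (1.5, 2.5, 105°): r_1=3.6235, r_2=1.7321, r_3=1.9319, r_4=0.5774, r_5=0.5176 — all match ✓
Unique over the lattice → pose = (1.5, 2.5, 105°).

(x, y, θ) = (1.5, 2.5, 105°)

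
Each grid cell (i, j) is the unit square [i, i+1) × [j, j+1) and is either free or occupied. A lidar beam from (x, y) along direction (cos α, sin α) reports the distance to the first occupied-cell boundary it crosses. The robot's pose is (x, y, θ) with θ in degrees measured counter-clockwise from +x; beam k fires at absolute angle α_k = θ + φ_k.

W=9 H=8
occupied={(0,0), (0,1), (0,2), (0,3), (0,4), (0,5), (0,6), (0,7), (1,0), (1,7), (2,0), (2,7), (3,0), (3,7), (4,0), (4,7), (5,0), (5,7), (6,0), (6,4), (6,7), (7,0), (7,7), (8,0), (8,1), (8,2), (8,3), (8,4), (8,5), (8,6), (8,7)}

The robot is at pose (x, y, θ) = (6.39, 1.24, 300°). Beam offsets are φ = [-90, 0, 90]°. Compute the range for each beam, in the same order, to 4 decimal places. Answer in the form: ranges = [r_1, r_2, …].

ranges = [0.4800, 0.2771, 1.8591]

beam 1: φ=-90°, α=210°
  cosα=-0.8660 sinα=-0.5000 | (6,1) | tMaxX 0.4503 tMaxY 0.4800 | tΔX 1.1547 tΔY 2.0000
    t=0.4503 [x] (5,1)
    t=0.4800 [y] (5,0) — stop
  → r_1 = 0.4800
beam 2: φ=0°, α=300°
  cosα=0.5000 sinα=-0.8660 | (6,1) | tMaxX 1.2200 tMaxY 0.2771 | tΔX 2.0000 tΔY 1.1547
    t=0.2771 [y] (6,0) — stop
  → r_2 = 0.2771
beam 3: φ=90°, α=30°
  cosα=0.8660 sinα=0.5000 | (6,1) | tMaxX 0.7044 tMaxY 1.5200 | tΔX 1.1547 tΔY 2.0000
    t=0.7044 [x] (7,1)
    t=1.5200 [y] (7,2)
    t=1.8591 [x] (8,2) — stop
  → r_3 = 1.8591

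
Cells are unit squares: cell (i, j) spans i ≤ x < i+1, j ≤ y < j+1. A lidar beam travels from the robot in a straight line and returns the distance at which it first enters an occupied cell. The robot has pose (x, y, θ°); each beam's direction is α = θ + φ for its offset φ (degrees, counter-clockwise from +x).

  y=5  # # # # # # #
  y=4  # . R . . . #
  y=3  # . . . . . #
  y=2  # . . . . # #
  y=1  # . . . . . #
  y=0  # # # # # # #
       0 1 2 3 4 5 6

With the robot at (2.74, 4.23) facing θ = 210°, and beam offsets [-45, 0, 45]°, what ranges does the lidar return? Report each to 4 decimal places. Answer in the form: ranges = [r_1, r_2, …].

ranges = [1.8014, 2.0092, 3.3439]

beam 1: φ=-45°, α=165°
  dir = (cos 165°, sin 165°) = (-0.9659, 0.2588); from cell (2,4)
  next x-line at t=0.7661, next y-line at t=2.9751; Δt_x=1.0353, Δt_y=3.8637
    x: enter (1,4) at t=0.7661
    x: enter (0,4) at t=1.8014 ← occupied
  → r_1 = 1.8014
beam 2: φ=0°, α=210°
  dir = (cos 210°, sin 210°) = (-0.8660, -0.5000); from cell (2,4)
  next x-line at t=0.8545, next y-line at t=0.4600; Δt_x=1.1547, Δt_y=2.0000
    y: enter (2,3) at t=0.4600
    x: enter (1,3) at t=0.8545
    x: enter (0,3) at t=2.0092 ← occupied
  → r_2 = 2.0092
beam 3: φ=45°, α=255°
  dir = (cos 255°, sin 255°) = (-0.2588, -0.9659); from cell (2,4)
  next x-line at t=2.8591, next y-line at t=0.2381; Δt_x=3.8637, Δt_y=1.0353
    y: enter (2,3) at t=0.2381
    y: enter (2,2) at t=1.2734
    y: enter (2,1) at t=2.3087
    x: enter (1,1) at t=2.8591
    y: enter (1,0) at t=3.3439 ← occupied
  → r_3 = 3.3439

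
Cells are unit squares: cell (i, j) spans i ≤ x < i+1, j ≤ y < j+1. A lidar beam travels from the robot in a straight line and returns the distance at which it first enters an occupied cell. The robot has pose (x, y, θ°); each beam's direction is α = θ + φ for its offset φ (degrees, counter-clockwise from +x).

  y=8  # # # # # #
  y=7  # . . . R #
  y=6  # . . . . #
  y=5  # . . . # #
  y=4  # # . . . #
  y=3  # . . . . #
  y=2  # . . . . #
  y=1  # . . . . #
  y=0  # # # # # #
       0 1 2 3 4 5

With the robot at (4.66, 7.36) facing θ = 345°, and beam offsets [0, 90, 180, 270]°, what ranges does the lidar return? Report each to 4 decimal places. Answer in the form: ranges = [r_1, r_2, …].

beam 1: φ=0°, α=345°
  cosα=0.9659 sinα=-0.2588 | (4,7) | tMaxX 0.3520 tMaxY 1.3909 | tΔX 1.0353 tΔY 3.8637
    t=0.3520 [x] (5,7) — stop
  → r_1 = 0.3520
beam 2: φ=90°, α=75°
  cosα=0.2588 sinα=0.9659 | (4,7) | tMaxX 1.3137 tMaxY 0.6626 | tΔX 3.8637 tΔY 1.0353
    t=0.6626 [y] (4,8) — stop
  → r_2 = 0.6626
beam 3: φ=180°, α=165°
  cosα=-0.9659 sinα=0.2588 | (4,7) | tMaxX 0.6833 tMaxY 2.4728 | tΔX 1.0353 tΔY 3.8637
    t=0.6833 [x] (3,7)
    t=1.7186 [x] (2,7)
    t=2.4728 [y] (2,8) — stop
  → r_3 = 2.4728
beam 4: φ=270°, α=255°
  cosα=-0.2588 sinα=-0.9659 | (4,7) | tMaxX 2.5500 tMaxY 0.3727 | tΔX 3.8637 tΔY 1.0353
    t=0.3727 [y] (4,6)
    t=1.4080 [y] (4,5) — stop
  → r_4 = 1.4080

ranges = [0.3520, 0.6626, 2.4728, 1.4080]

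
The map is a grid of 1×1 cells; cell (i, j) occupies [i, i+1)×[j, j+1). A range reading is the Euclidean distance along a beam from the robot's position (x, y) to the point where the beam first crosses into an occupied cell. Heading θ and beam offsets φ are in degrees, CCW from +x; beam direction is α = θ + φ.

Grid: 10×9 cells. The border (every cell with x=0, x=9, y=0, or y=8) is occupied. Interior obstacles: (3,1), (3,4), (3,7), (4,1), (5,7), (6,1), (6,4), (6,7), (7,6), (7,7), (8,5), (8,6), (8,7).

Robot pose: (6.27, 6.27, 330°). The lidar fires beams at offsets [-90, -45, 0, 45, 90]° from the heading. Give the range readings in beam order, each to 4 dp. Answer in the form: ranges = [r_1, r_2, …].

beam 1: φ=-90°, α=240°
  d=(-0.5000,-0.8660)  start (6,6)  tX=0.5400 tY=0.3118  stride 1/|dx|=2.0000 1/|dy|=1.1547
    cross y-line → (6,5), t=0.3118
    cross x-line → (5,5), t=0.5400
    cross y-line → (5,4), t=1.4665
    cross x-line → (4,4), t=2.5400
    cross y-line → (4,3), t=2.6212
    cross y-line → (4,2), t=3.7759
    cross x-line → (3,2), t=4.5400
    cross y-line → (3,1), t=4.9306 (wall)
  → r_1 = 4.9306
beam 2: φ=-45°, α=285°
  d=(0.2588,-0.9659)  start (6,6)  tX=2.8205 tY=0.2795  stride 1/|dx|=3.8637 1/|dy|=1.0353
    cross y-line → (6,5), t=0.2795
    cross y-line → (6,4), t=1.3148 (wall)
  → r_2 = 1.3148
beam 3: φ=0°, α=330°
  d=(0.8660,-0.5000)  start (6,6)  tX=0.8429 tY=0.5400  stride 1/|dx|=1.1547 1/|dy|=2.0000
    cross y-line → (6,5), t=0.5400
    cross x-line → (7,5), t=0.8429
    cross x-line → (8,5), t=1.9976 (wall)
  → r_3 = 1.9976
beam 4: φ=45°, α=15°
  d=(0.9659,0.2588)  start (6,6)  tX=0.7558 tY=2.8205  stride 1/|dx|=1.0353 1/|dy|=3.8637
    cross x-line → (7,6), t=0.7558 (wall)
  → r_4 = 0.7558
beam 5: φ=90°, α=60°
  d=(0.5000,0.8660)  start (6,6)  tX=1.4600 tY=0.8429  stride 1/|dx|=2.0000 1/|dy|=1.1547
    cross y-line → (6,7), t=0.8429 (wall)
  → r_5 = 0.8429

ranges = [4.9306, 1.3148, 1.9976, 0.7558, 0.8429]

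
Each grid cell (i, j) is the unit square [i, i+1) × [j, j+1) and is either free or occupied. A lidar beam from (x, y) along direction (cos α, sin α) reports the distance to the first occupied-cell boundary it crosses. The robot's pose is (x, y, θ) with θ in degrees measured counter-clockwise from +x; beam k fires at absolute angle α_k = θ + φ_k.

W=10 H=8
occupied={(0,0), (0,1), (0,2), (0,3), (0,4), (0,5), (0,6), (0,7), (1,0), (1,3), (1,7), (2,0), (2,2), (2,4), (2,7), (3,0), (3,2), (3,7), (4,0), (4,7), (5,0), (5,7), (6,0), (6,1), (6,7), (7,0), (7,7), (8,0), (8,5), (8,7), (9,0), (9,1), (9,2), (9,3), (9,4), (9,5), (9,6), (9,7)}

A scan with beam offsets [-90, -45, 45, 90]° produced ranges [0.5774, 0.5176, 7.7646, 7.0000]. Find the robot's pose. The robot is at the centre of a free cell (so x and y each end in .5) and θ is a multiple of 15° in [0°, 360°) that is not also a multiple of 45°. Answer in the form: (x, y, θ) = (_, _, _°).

(x, y, θ) = (8.5, 4.5, 120°)

Enumerate (i+0.5, j+0.5, θ) over the 42 free cells and 16 admissible headings. For each, cast all 4 beams and compare to the given ranges.
  (5.5, 5.5, 105°): beam 1 = 3.6235 ≠ 0.5774 ✗
  (2.5, 3.5, 240°): beam 3 = 0.5176 ≠ 7.7646 ✗
  (1.5, 4.5, 285°): beam 1 = 0.5176 ≠ 0.5774 ✗
  (3.5, 4.5, 30°): beam 1 = 4.0415 ≠ 0.5774 ✗
  …
  (8.5, 4.5, 120°): r_1=0.5774, r_2=0.5176, r_3=7.7646, r_4=7.0000 — all match ✓
Only this pose fits every beam.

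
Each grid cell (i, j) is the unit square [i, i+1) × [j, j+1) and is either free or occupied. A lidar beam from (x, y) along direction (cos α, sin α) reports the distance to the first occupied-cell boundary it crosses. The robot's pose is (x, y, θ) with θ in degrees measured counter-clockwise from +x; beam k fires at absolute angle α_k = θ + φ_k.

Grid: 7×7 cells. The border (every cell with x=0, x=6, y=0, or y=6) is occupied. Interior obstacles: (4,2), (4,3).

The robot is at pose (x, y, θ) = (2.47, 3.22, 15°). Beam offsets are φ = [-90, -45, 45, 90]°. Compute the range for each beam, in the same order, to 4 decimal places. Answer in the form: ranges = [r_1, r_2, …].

ranges = [2.2983, 1.7667, 3.2101, 2.8781]

beam 1: φ=-90°, α=285°
  d=(0.2588,-0.9659)  start (2,3)  tX=2.0478 tY=0.2278  stride 1/|dx|=3.8637 1/|dy|=1.0353
    cross y-line → (2,2), t=0.2278
    cross y-line → (2,1), t=1.2630
    cross x-line → (3,1), t=2.0478
    cross y-line → (3,0), t=2.2983 (wall)
  → r_1 = 2.2983
beam 2: φ=-45°, α=330°
  d=(0.8660,-0.5000)  start (2,3)  tX=0.6120 tY=0.4400  stride 1/|dx|=1.1547 1/|dy|=2.0000
    cross y-line → (2,2), t=0.4400
    cross x-line → (3,2), t=0.6120
    cross x-line → (4,2), t=1.7667 (wall)
  → r_2 = 1.7667
beam 3: φ=45°, α=60°
  d=(0.5000,0.8660)  start (2,3)  tX=1.0600 tY=0.9007  stride 1/|dx|=2.0000 1/|dy|=1.1547
    cross y-line → (2,4), t=0.9007
    cross x-line → (3,4), t=1.0600
    cross y-line → (3,5), t=2.0554
    cross x-line → (4,5), t=3.0600
    cross y-line → (4,6), t=3.2101 (wall)
  → r_3 = 3.2101
beam 4: φ=90°, α=105°
  d=(-0.2588,0.9659)  start (2,3)  tX=1.8159 tY=0.8075  stride 1/|dx|=3.8637 1/|dy|=1.0353
    cross y-line → (2,4), t=0.8075
    cross x-line → (1,4), t=1.8159
    cross y-line → (1,5), t=1.8428
    cross y-line → (1,6), t=2.8781 (wall)
  → r_4 = 2.8781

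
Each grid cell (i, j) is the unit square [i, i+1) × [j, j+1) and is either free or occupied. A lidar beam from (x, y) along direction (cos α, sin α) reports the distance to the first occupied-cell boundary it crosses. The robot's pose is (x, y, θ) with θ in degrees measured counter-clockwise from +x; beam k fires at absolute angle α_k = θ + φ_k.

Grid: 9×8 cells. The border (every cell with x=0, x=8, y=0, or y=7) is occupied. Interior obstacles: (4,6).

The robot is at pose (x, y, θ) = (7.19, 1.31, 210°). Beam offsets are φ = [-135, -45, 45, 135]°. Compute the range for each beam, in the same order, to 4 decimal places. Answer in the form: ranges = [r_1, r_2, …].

beam 1: φ=-135°, α=75°
  cosα=0.2588 sinα=0.9659 | (7,1) | tMaxX 3.1296 tMaxY 0.7143 | tΔX 3.8637 tΔY 1.0353
    t=0.7143 [y] (7,2)
    t=1.7496 [y] (7,3)
    t=2.7849 [y] (7,4)
    t=3.1296 [x] (8,4) — stop
  → r_1 = 3.1296
beam 2: φ=-45°, α=165°
  cosα=-0.9659 sinα=0.2588 | (7,1) | tMaxX 0.1967 tMaxY 2.6660 | tΔX 1.0353 tΔY 3.8637
    t=0.1967 [x] (6,1)
    t=1.2320 [x] (5,1)
    t=2.2673 [x] (4,1)
    t=2.6660 [y] (4,2)
    t=3.3025 [x] (3,2)
    t=4.3378 [x] (2,2)
    t=5.3731 [x] (1,2)
    t=6.4084 [x] (0,2) — stop
  → r_2 = 6.4084
beam 3: φ=45°, α=255°
  cosα=-0.2588 sinα=-0.9659 | (7,1) | tMaxX 0.7341 tMaxY 0.3209 | tΔX 3.8637 tΔY 1.0353
    t=0.3209 [y] (7,0) — stop
  → r_3 = 0.3209
beam 4: φ=135°, α=345°
  cosα=0.9659 sinα=-0.2588 | (7,1) | tMaxX 0.8386 tMaxY 1.1977 | tΔX 1.0353 tΔY 3.8637
    t=0.8386 [x] (8,1) — stop
  → r_4 = 0.8386

ranges = [3.1296, 6.4084, 0.3209, 0.8386]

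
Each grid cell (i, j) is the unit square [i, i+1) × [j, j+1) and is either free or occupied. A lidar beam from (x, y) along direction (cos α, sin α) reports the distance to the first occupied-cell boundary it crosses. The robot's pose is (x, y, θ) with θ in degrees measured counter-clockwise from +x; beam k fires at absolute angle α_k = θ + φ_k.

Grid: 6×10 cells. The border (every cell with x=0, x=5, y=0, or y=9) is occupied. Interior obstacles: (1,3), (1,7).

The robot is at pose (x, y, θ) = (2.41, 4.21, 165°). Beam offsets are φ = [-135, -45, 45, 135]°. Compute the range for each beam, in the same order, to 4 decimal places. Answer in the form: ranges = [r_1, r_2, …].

ranges = [2.9907, 2.8200, 0.4734, 3.7066]

beam 1: φ=-135°, α=30°
  dir = (cos 30°, sin 30°) = (0.8660, 0.5000); from cell (2,4)
  next x-line at t=0.6813, next y-line at t=1.5800; Δt_x=1.1547, Δt_y=2.0000
    x: enter (3,4) at t=0.6813
    y: enter (3,5) at t=1.5800
    x: enter (4,5) at t=1.8360
    x: enter (5,5) at t=2.9907 ← occupied
  → r_1 = 2.9907
beam 2: φ=-45°, α=120°
  dir = (cos 120°, sin 120°) = (-0.5000, 0.8660); from cell (2,4)
  next x-line at t=0.8200, next y-line at t=0.9122; Δt_x=2.0000, Δt_y=1.1547
    x: enter (1,4) at t=0.8200
    y: enter (1,5) at t=0.9122
    y: enter (1,6) at t=2.0669
    x: enter (0,6) at t=2.8200 ← occupied
  → r_2 = 2.8200
beam 3: φ=45°, α=210°
  dir = (cos 210°, sin 210°) = (-0.8660, -0.5000); from cell (2,4)
  next x-line at t=0.4734, next y-line at t=0.4200; Δt_x=1.1547, Δt_y=2.0000
    y: enter (2,3) at t=0.4200
    x: enter (1,3) at t=0.4734 ← occupied
  → r_3 = 0.4734
beam 4: φ=135°, α=300°
  dir = (cos 300°, sin 300°) = (0.5000, -0.8660); from cell (2,4)
  next x-line at t=1.1800, next y-line at t=0.2425; Δt_x=2.0000, Δt_y=1.1547
    y: enter (2,3) at t=0.2425
    x: enter (3,3) at t=1.1800
    y: enter (3,2) at t=1.3972
    y: enter (3,1) at t=2.5519
    x: enter (4,1) at t=3.1800
    y: enter (4,0) at t=3.7066 ← occupied
  → r_4 = 3.7066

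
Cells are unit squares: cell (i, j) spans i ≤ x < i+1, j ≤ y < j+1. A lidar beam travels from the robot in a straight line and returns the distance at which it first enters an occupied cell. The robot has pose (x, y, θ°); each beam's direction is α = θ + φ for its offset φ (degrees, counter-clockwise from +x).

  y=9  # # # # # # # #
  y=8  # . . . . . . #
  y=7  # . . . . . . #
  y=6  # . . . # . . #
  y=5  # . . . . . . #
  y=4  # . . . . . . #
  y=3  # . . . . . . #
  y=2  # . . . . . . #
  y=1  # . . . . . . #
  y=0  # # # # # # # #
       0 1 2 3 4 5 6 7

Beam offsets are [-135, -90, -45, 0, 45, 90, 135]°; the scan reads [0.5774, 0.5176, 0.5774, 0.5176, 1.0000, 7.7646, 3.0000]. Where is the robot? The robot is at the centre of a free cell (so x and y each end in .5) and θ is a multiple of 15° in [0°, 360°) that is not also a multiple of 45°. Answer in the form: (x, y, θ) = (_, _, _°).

(x, y, θ) = (1.5, 8.5, 195°)

Candidates: 47 free-cell centres × 16 headings = 752 poses. Raycast each; keep the one whose scan matches to 4 dp.
  (6.5, 4.5, 300°): beam 1 = 5.6940 ≠ 0.5774 ✗
  (6.5, 6.5, 15°): beam 1 = 6.3509 ≠ 0.5774 ✗
  (1.5, 8.5, 30°): beam 1 = 1.9319 ≠ 0.5774 ✗
  (6.5, 5.5, 345°): beam 1 = 6.3509 ≠ 0.5774 ✗
  …
  (1.5, 8.5, 195°): r_1=0.5774, r_2=0.5176, r_3=0.5774, r_4=0.5176, r_5=1.0000, r_6=7.7646, r_7=3.0000 — all match ✓
Unique over the lattice → pose = (1.5, 8.5, 195°).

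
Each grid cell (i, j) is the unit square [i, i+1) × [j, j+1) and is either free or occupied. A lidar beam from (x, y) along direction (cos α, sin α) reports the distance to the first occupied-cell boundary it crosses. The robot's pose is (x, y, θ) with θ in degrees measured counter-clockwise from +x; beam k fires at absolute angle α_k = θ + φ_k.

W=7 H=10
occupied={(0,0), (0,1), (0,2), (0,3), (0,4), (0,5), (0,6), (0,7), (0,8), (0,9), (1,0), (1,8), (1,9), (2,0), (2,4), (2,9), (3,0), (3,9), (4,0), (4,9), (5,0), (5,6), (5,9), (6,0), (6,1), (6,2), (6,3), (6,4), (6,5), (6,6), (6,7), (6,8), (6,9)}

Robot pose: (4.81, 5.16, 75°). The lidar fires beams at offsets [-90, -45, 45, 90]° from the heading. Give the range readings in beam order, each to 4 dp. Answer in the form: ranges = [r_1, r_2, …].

beam 1: φ=-90°, α=345°
  d=(0.9659,-0.2588)  start (4,5)  tX=0.1967 tY=0.6182  stride 1/|dx|=1.0353 1/|dy|=3.8637
    cross x-line → (5,5), t=0.1967
    cross y-line → (5,4), t=0.6182
    cross x-line → (6,4), t=1.2320 (wall)
  → r_1 = 1.2320
beam 2: φ=-45°, α=30°
  d=(0.8660,0.5000)  start (4,5)  tX=0.2194 tY=1.6800  stride 1/|dx|=1.1547 1/|dy|=2.0000
    cross x-line → (5,5), t=0.2194
    cross x-line → (6,5), t=1.3741 (wall)
  → r_2 = 1.3741
beam 3: φ=45°, α=120°
  d=(-0.5000,0.8660)  start (4,5)  tX=1.6200 tY=0.9699  stride 1/|dx|=2.0000 1/|dy|=1.1547
    cross y-line → (4,6), t=0.9699
    cross x-line → (3,6), t=1.6200
    cross y-line → (3,7), t=2.1246
    cross y-line → (3,8), t=3.2793
    cross x-line → (2,8), t=3.6200
    cross y-line → (2,9), t=4.4341 (wall)
  → r_3 = 4.4341
beam 4: φ=90°, α=165°
  d=(-0.9659,0.2588)  start (4,5)  tX=0.8386 tY=3.2455  stride 1/|dx|=1.0353 1/|dy|=3.8637
    cross x-line → (3,5), t=0.8386
    cross x-line → (2,5), t=1.8738
    cross x-line → (1,5), t=2.9091
    cross y-line → (1,6), t=3.2455
    cross x-line → (0,6), t=3.9444 (wall)
  → r_4 = 3.9444

ranges = [1.2320, 1.3741, 4.4341, 3.9444]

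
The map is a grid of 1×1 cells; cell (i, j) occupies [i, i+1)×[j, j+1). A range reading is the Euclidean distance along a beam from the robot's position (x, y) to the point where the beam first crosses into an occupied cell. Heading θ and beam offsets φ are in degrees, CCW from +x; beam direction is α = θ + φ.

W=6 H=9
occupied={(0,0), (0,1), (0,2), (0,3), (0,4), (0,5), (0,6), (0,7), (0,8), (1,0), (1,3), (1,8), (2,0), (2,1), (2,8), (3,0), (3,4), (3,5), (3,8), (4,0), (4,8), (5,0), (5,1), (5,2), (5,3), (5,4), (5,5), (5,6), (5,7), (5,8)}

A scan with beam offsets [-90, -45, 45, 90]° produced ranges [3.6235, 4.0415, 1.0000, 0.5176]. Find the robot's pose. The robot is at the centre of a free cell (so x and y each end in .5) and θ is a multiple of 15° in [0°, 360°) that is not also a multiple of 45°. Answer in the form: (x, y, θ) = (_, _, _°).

Enumerate (i+0.5, j+0.5, θ) over the 24 free cells and 16 admissible headings. For each, cast all 4 beams and compare to the given ranges.
  (1.5, 1.5, 15°): beam 1 = 0.5176 ≠ 3.6235 ✗
  (2.5, 2.5, 285°): beam 1 = 1.5529 ≠ 3.6235 ✗
  (4.5, 6.5, 15°): beam 1 = 1.9319 ≠ 3.6235 ✗
  …
  (4.5, 3.5, 255°): r_1=3.6235, r_2=4.0415, r_3=1.0000, r_4=0.5176 — all match ✓
No second candidate reproduces the full scan.

(x, y, θ) = (4.5, 3.5, 255°)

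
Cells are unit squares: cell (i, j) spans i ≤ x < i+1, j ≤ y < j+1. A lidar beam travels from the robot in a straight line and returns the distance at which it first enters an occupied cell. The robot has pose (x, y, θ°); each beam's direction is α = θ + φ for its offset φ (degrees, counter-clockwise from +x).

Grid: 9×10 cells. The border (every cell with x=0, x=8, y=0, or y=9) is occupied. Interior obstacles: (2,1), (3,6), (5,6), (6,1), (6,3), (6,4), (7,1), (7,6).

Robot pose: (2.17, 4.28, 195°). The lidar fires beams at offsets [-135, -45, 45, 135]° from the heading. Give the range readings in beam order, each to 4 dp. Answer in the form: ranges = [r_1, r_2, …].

beam 1: φ=-135°, α=60°
  cosα=0.5000 sinα=0.8660 | (2,4) | tMaxX 1.6600 tMaxY 0.8314 | tΔX 2.0000 tΔY 1.1547
    t=0.8314 [y] (2,5)
    t=1.6600 [x] (3,5)
    t=1.9861 [y] (3,6) — stop
  → r_1 = 1.9861
beam 2: φ=-45°, α=150°
  cosα=-0.8660 sinα=0.5000 | (2,4) | tMaxX 0.1963 tMaxY 1.4400 | tΔX 1.1547 tΔY 2.0000
    t=0.1963 [x] (1,4)
    t=1.3510 [x] (0,4) — stop
  → r_2 = 1.3510
beam 3: φ=45°, α=240°
  cosα=-0.5000 sinα=-0.8660 | (2,4) | tMaxX 0.3400 tMaxY 0.3233 | tΔX 2.0000 tΔY 1.1547
    t=0.3233 [y] (2,3)
    t=0.3400 [x] (1,3)
    t=1.4780 [y] (1,2)
    t=2.3400 [x] (0,2) — stop
  → r_3 = 2.3400
beam 4: φ=135°, α=330°
  cosα=0.8660 sinα=-0.5000 | (2,4) | tMaxX 0.9584 tMaxY 0.5600 | tΔX 1.1547 tΔY 2.0000
    t=0.5600 [y] (2,3)
    t=0.9584 [x] (3,3)
    t=2.1131 [x] (4,3)
    t=2.5600 [y] (4,2)
    t=3.2678 [x] (5,2)
    t=4.4225 [x] (6,2)
    t=4.5600 [y] (6,1) — stop
  → r_4 = 4.5600

ranges = [1.9861, 1.3510, 2.3400, 4.5600]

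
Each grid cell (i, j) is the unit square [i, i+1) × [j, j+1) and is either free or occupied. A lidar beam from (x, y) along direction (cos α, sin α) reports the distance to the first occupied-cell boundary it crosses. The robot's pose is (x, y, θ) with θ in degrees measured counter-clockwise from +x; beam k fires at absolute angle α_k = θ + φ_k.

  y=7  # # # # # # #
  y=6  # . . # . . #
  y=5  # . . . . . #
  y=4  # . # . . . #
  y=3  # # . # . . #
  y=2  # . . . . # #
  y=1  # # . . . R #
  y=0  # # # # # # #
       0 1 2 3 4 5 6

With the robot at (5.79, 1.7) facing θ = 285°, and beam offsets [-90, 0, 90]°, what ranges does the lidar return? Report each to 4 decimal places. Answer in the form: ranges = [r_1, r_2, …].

ranges = [2.7046, 0.7247, 0.2174]

beam 1: φ=-90°, α=195°
  dir = (cos 195°, sin 195°) = (-0.9659, -0.2588); from cell (5,1)
  next x-line at t=0.8179, next y-line at t=2.7046; Δt_x=1.0353, Δt_y=3.8637
    x: enter (4,1) at t=0.8179
    x: enter (3,1) at t=1.8531
    y: enter (3,0) at t=2.7046 ← occupied
  → r_1 = 2.7046
beam 2: φ=0°, α=285°
  dir = (cos 285°, sin 285°) = (0.2588, -0.9659); from cell (5,1)
  next x-line at t=0.8114, next y-line at t=0.7247; Δt_x=3.8637, Δt_y=1.0353
    y: enter (5,0) at t=0.7247 ← occupied
  → r_2 = 0.7247
beam 3: φ=90°, α=15°
  dir = (cos 15°, sin 15°) = (0.9659, 0.2588); from cell (5,1)
  next x-line at t=0.2174, next y-line at t=1.1591; Δt_x=1.0353, Δt_y=3.8637
    x: enter (6,1) at t=0.2174 ← occupied
  → r_3 = 0.2174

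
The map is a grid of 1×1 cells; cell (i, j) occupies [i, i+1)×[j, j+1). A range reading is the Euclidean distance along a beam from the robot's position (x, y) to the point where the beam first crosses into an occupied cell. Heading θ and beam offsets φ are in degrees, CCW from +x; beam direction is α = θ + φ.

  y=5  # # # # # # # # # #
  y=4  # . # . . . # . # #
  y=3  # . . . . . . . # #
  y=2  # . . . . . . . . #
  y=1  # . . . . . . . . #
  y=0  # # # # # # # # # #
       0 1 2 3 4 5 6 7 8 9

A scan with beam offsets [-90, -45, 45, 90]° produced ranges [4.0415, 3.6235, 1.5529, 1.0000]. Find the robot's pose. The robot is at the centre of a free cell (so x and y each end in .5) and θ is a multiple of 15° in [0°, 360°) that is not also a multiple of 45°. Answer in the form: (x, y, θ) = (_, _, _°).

Enumerate (i+0.5, j+0.5, θ) over the 28 free cells and 16 admissible headings. For each, cast all 4 beams and compare to the given ranges.
  (3.5, 4.5, 15°): beam 1 = 3.6235 ≠ 4.0415 ✗
  (7.5, 2.5, 120°): beam 1 = 1.0000 ≠ 4.0415 ✗
  (3.5, 4.5, 240°): beam 1 = 0.5774 ≠ 4.0415 ✗
  (5.5, 1.5, 165°): beam 1 = 2.5882 ≠ 4.0415 ✗
  …
  (4.5, 4.5, 300°): r_1=4.0415, r_2=3.6235, r_3=1.5529, r_4=1.0000 — all match ✓
Unique over the lattice → pose = (4.5, 4.5, 300°).

(x, y, θ) = (4.5, 4.5, 300°)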